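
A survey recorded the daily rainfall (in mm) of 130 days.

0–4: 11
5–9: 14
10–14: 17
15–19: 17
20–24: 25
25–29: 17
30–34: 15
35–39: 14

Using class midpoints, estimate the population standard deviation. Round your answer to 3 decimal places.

Midpoints: 2, 7, 12, 17, 22, 27, 32, 37
n = 130, Σfm = 2620, mean = 20.1538
Σfm² = 67110
Σf(m − x̄)² = Σfm² − (Σfm)²/n = 67110 − 2620²/130 = 14306.9231
Population variance = 14306.9231 / 130 = 110.0533
Standard deviation = √110.0533 = 10.4906

10.491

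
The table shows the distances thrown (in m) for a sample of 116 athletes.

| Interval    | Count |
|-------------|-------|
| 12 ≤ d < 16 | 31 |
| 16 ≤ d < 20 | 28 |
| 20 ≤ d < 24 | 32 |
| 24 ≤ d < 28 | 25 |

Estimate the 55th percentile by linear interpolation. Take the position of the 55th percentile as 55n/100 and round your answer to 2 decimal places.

20.60

Cumulative frequencies: 31, 59, 91, 116
n = 116; position = 55n/100 = 63.8.
This falls in the class 20 ≤ d < 24: L = 20, F = 59, f = 32, h = 4.
55th percentile ≈ 20 + ((63.8 − 59) / 32) × 4 = 20.6000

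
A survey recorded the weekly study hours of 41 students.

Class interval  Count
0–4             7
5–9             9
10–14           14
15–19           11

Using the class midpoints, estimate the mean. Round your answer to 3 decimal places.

10.537

Midpoints: 2, 7, 12, 17
Σfm = 7×2 + 9×7 + 14×12 + 11×17 = 432
n = Σf = 41
Mean = 432 / 41 = 10.5366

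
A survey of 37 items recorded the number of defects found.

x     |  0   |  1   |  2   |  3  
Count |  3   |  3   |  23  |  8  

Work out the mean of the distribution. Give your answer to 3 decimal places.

1.973

Values: 0, 1, 2, 3
Σfx = 3×0 + 3×1 + 23×2 + 8×3 = 73
n = Σf = 37
Mean = 73 / 37 = 1.9730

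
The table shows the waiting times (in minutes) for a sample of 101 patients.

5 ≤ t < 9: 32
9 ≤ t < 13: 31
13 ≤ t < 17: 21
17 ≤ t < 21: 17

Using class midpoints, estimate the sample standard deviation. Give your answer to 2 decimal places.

4.30

Midpoints: 7, 11, 15, 19
n = 101, Σfm = 1203, mean = 11.9109
Σfm² = 16181
Σf(m − x̄)² = Σfm² − (Σfm)²/n = 16181 − 1203²/101 = 1852.1980
Sample variance = 1852.1980 / 100 = 18.5220
Standard deviation = √18.5220 = 4.3037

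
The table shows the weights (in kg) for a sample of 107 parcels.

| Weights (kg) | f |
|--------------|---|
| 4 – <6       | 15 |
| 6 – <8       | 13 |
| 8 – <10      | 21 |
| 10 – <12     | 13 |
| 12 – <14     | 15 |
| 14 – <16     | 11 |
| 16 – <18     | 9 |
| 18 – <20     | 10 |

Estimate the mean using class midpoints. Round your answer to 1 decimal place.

Midpoints: 5, 7, 9, 11, 13, 15, 17, 19
Σfm = 15×5 + 13×7 + 21×9 + 13×11 + 15×13 + 11×15 + 9×17 + 10×19 = 1201
n = Σf = 107
Mean = 1201 / 107 = 11.2243

11.2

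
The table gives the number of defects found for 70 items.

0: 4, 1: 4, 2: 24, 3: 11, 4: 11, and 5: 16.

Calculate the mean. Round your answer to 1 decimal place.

3.0

Values: 0, 1, 2, 3, 4, 5
Σfx = 4×0 + 4×1 + 24×2 + 11×3 + 11×4 + 16×5 = 209
n = Σf = 70
Mean = 209 / 70 = 2.9857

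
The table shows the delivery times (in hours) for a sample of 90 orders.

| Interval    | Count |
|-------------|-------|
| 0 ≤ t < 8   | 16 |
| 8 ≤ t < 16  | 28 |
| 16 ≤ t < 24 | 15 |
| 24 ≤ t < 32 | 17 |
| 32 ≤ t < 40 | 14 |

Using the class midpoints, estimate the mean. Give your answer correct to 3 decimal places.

Midpoints: 4, 12, 20, 28, 36
Σfm = 16×4 + 28×12 + 15×20 + 17×28 + 14×36 = 1680
n = Σf = 90
Mean = 1680 / 90 = 18.6667

18.667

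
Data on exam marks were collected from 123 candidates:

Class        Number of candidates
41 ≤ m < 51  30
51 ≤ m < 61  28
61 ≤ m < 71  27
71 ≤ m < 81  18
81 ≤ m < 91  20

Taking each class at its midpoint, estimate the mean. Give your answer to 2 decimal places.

63.56

Midpoints: 46, 56, 66, 76, 86
Σfm = 30×46 + 28×56 + 27×66 + 18×76 + 20×86 = 7818
n = Σf = 123
Mean = 7818 / 123 = 63.5610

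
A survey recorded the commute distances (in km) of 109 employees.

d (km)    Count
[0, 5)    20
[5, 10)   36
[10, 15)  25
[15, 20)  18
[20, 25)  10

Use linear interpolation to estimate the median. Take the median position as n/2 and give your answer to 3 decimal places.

Cumulative frequencies: 20, 56, 81, 99, 109
n = 109; position = n/2 = 54.5.
This falls in the class [5, 10): L = 5, F = 20, f = 36, h = 5.
Median ≈ 5 + ((54.5 − 20) / 36) × 5 = 9.7917

9.792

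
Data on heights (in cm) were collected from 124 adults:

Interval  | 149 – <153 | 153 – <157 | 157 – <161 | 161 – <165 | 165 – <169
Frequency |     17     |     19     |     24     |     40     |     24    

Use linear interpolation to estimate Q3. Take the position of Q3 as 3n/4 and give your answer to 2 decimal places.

Cumulative frequencies: 17, 36, 60, 100, 124
n = 124; position = 3n/4 = 93.
This falls in the class 161 – <165: L = 161, F = 60, f = 40, h = 4.
Upper quartile ≈ 161 + ((93 − 60) / 40) × 4 = 164.3000

164.30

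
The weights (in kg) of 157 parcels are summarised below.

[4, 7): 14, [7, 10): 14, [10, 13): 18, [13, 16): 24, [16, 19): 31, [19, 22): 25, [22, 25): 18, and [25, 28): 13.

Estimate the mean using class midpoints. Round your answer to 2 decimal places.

Midpoints: 5.5, 8.5, 11.5, 14.5, 17.5, 20.5, 23.5, 26.5
Σfm = 14×5.5 + 14×8.5 + 18×11.5 + 24×14.5 + 31×17.5 + 25×20.5 + 18×23.5 + 13×26.5 = 2573.5
n = Σf = 157
Mean = 2573.5 / 157 = 16.3917

16.39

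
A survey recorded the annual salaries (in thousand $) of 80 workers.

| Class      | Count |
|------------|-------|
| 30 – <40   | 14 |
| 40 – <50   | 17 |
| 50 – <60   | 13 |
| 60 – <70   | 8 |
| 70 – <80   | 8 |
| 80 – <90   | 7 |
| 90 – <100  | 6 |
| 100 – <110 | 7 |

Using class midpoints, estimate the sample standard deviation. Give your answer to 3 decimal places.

22.600

Midpoints: 35, 45, 55, 65, 75, 85, 95, 105
n = 80, Σfm = 4990, mean = 62.3750
Σfm² = 351600
Σf(m − x̄)² = Σfm² − (Σfm)²/n = 351600 − 4990²/80 = 40348.7500
Sample variance = 40348.7500 / 79 = 510.7437
Standard deviation = √510.7437 = 22.5996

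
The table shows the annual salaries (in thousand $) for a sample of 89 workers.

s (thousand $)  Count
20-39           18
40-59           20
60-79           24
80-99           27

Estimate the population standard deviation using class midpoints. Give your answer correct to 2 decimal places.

Midpoints: 29.5, 49.5, 69.5, 89.5
n = 89, Σfm = 5605.5, mean = 62.9831
Σfm² = 396872.25
Σf(m − x̄)² = Σfm² − (Σfm)²/n = 396872.25 − 5605.5²/89 = 43820.2247
Population variance = 43820.2247 / 89 = 492.3621
Standard deviation = √492.3621 = 22.1892

22.19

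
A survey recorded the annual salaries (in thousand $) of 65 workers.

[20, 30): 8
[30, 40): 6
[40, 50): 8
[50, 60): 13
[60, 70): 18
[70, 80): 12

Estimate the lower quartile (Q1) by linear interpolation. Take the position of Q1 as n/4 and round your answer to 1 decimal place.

42.8

Cumulative frequencies: 8, 14, 22, 35, 53, 65
n = 65; position = n/4 = 16.25.
This falls in the class [40, 50): L = 40, F = 14, f = 8, h = 10.
Lower quartile ≈ 40 + ((16.25 − 14) / 8) × 10 = 42.8125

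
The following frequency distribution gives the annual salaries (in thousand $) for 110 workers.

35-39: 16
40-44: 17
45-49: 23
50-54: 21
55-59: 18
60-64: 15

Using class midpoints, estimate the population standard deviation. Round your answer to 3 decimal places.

8.026

Midpoints: 37, 42, 47, 52, 57, 62
n = 110, Σfm = 5435, mean = 49.4091
Σfm² = 275625
Σf(m − x̄)² = Σfm² − (Σfm)²/n = 275625 − 5435²/110 = 7086.5909
Population variance = 7086.5909 / 110 = 64.4236
Standard deviation = √64.4236 = 8.0264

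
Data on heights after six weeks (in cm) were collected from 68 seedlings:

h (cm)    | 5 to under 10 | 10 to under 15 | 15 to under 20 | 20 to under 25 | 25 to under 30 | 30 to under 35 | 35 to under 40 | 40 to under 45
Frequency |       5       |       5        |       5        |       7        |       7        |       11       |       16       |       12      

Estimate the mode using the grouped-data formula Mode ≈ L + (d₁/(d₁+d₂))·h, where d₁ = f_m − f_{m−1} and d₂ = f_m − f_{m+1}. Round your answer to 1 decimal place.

Modal class: 35 to under 40 (highest frequency 16).
d₁ = 16 − 11 = 5, d₂ = 16 − 12 = 4
Mode ≈ 35 + (5/(5+4)) × 5 = 35 + 2.7778 = 37.7778

37.8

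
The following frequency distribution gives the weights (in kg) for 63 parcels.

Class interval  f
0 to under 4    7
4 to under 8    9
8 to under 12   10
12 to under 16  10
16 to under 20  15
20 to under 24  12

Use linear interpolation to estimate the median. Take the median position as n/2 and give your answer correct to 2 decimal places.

14.20

Cumulative frequencies: 7, 16, 26, 36, 51, 63
n = 63; position = n/2 = 31.5.
This falls in the class 12 to under 16: L = 12, F = 26, f = 10, h = 4.
Median ≈ 12 + ((31.5 − 26) / 10) × 4 = 14.2000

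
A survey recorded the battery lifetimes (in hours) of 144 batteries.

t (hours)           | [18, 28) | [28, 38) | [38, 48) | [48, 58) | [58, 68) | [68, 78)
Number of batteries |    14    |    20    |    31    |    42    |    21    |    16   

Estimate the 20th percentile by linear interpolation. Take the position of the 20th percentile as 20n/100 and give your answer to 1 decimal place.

Cumulative frequencies: 14, 34, 65, 107, 128, 144
n = 144; position = 20n/100 = 28.8.
This falls in the class [28, 38): L = 28, F = 14, f = 20, h = 10.
20th percentile ≈ 28 + ((28.8 − 14) / 20) × 10 = 35.4000

35.4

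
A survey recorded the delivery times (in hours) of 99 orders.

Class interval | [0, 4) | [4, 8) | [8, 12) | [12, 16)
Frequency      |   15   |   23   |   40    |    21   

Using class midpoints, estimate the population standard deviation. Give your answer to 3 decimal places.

Midpoints: 2, 6, 10, 14
n = 99, Σfm = 862, mean = 8.7071
Σfm² = 9004
Σf(m − x̄)² = Σfm² − (Σfm)²/n = 9004 − 862²/99 = 1498.5051
Population variance = 1498.5051 / 99 = 15.1364
Standard deviation = √15.1364 = 3.8906

3.891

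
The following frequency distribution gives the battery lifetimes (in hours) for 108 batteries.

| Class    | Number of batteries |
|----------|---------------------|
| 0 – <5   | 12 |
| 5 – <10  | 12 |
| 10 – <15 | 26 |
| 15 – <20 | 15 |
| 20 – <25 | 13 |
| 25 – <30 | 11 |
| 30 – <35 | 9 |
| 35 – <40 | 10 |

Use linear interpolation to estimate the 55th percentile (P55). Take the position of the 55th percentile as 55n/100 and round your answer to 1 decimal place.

Cumulative frequencies: 12, 24, 50, 65, 78, 89, 98, 108
n = 108; position = 55n/100 = 59.4.
This falls in the class 15 – <20: L = 15, F = 50, f = 15, h = 5.
55th percentile ≈ 15 + ((59.4 − 50) / 15) × 5 = 18.1333

18.1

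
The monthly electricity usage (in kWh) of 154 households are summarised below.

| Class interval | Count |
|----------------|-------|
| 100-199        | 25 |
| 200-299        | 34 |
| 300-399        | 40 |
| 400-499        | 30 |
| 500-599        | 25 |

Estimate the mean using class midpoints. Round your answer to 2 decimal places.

346.90

Midpoints: 149.5, 249.5, 349.5, 449.5, 549.5
Σfm = 25×149.5 + 34×249.5 + 40×349.5 + 30×449.5 + 25×549.5 = 53423
n = Σf = 154
Mean = 53423 / 154 = 346.9026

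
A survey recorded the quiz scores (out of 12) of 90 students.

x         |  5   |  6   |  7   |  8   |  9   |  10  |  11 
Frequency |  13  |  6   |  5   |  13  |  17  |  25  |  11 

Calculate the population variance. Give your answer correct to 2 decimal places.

3.78

Values: 5, 6, 7, 8, 9, 10, 11
n = 90, Σfx = 764, mean = 8.4889
Σfx² = 6826
Σf(x − x̄)² = Σfx² − (Σfx)²/n = 6826 − 764²/90 = 340.4889
Population variance = 340.4889 / 90 = 3.7832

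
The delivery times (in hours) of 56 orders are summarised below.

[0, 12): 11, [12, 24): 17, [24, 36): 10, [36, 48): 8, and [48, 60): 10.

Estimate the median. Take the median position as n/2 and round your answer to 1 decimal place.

24.0

Cumulative frequencies: 11, 28, 38, 46, 56
n = 56; position = n/2 = 28.
This falls in the class [12, 24): L = 12, F = 11, f = 17, h = 12.
Median ≈ 12 + ((28 − 11) / 17) × 12 = 24.0000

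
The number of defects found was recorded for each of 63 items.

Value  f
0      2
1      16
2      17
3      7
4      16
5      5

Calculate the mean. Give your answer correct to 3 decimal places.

2.540

Values: 0, 1, 2, 3, 4, 5
Σfx = 2×0 + 16×1 + 17×2 + 7×3 + 16×4 + 5×5 = 160
n = Σf = 63
Mean = 160 / 63 = 2.5397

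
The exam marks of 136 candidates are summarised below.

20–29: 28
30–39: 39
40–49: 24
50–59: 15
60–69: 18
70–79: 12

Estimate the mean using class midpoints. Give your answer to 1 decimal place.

Midpoints: 24.5, 34.5, 44.5, 54.5, 64.5, 74.5
Σfm = 28×24.5 + 39×34.5 + 24×44.5 + 15×54.5 + 18×64.5 + 12×74.5 = 5972
n = Σf = 136
Mean = 5972 / 136 = 43.9118

43.9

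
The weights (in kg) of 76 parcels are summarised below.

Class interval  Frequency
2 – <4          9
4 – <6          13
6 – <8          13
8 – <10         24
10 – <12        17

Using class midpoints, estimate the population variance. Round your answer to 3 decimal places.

Midpoints: 3, 5, 7, 9, 11
n = 76, Σfm = 586, mean = 7.7105
Σfm² = 5044
Σf(m − x̄)² = Σfm² − (Σfm)²/n = 5044 − 586²/76 = 525.6316
Population variance = 525.6316 / 76 = 6.9162

6.916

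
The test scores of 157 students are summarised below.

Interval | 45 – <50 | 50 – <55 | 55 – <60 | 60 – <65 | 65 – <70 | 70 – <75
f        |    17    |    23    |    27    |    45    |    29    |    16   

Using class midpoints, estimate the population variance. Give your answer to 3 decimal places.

Midpoints: 47.5, 52.5, 57.5, 62.5, 67.5, 72.5
n = 157, Σfm = 9497.5, mean = 60.4936
Σfm² = 583031.25
Σf(m − x̄)² = Σfm² − (Σfm)²/n = 583031.25 − 9497.5²/157 = 8492.9936
Population variance = 8492.9936 / 157 = 54.0955

54.096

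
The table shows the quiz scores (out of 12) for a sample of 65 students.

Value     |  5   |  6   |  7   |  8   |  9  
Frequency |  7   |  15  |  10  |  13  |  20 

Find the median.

8

Cumulative frequencies: 7, 22, 32, 45, 65
n = 65, so the median is the value in position (n+1)/2 = 33.
Position 33 falls at value 8.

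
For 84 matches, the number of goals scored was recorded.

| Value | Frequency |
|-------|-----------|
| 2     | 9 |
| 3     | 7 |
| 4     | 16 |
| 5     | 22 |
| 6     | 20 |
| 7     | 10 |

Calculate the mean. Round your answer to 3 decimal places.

4.798

Values: 2, 3, 4, 5, 6, 7
Σfx = 9×2 + 7×3 + 16×4 + 22×5 + 20×6 + 10×7 = 403
n = Σf = 84
Mean = 403 / 84 = 4.7976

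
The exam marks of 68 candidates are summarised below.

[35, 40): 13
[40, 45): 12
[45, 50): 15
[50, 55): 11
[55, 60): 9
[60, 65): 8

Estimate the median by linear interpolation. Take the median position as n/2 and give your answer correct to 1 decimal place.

48.0

Cumulative frequencies: 13, 25, 40, 51, 60, 68
n = 68; position = n/2 = 34.
This falls in the class [45, 50): L = 45, F = 25, f = 15, h = 5.
Median ≈ 45 + ((34 − 25) / 15) × 5 = 48.0000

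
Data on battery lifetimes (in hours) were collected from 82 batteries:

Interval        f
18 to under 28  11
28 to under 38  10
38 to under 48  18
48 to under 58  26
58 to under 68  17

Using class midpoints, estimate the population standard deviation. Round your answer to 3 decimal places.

Midpoints: 23, 33, 43, 53, 63
n = 82, Σfm = 3806, mean = 46.4146
Σfm² = 190498
Σf(m − x̄)² = Σfm² − (Σfm)²/n = 190498 − 3806²/82 = 13843.9024
Population variance = 13843.9024 / 82 = 168.8281
Standard deviation = √168.8281 = 12.9934

12.993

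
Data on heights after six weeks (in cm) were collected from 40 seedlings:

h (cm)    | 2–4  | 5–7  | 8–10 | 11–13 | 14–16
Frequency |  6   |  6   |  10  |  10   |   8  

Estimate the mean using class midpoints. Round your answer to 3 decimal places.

9.600

Midpoints: 3, 6, 9, 12, 15
Σfm = 6×3 + 6×6 + 10×9 + 10×12 + 8×15 = 384
n = Σf = 40
Mean = 384 / 40 = 9.6000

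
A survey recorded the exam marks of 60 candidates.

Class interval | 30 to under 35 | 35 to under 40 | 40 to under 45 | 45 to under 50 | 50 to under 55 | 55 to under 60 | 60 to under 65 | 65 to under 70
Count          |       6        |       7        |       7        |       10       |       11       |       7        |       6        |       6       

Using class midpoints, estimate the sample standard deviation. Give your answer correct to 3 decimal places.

10.595

Midpoints: 32.5, 37.5, 42.5, 47.5, 52.5, 57.5, 62.5, 67.5
n = 60, Σfm = 2990, mean = 49.8333
Σfm² = 155625
Σf(m − x̄)² = Σfm² − (Σfm)²/n = 155625 − 2990²/60 = 6623.3333
Sample variance = 6623.3333 / 59 = 112.2599
Standard deviation = √112.2599 = 10.5953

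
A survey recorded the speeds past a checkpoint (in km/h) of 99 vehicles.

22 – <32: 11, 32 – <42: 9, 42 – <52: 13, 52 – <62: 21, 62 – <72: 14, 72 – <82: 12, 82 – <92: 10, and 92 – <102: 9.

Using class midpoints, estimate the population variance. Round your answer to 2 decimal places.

Midpoints: 27, 37, 47, 57, 67, 77, 87, 97
n = 99, Σfm = 6043, mean = 61.0404
Σfm² = 411651
Σf(m − x̄)² = Σfm² − (Σfm)²/n = 411651 − 6043²/99 = 42783.8384
Population variance = 42783.8384 / 99 = 432.1600

432.16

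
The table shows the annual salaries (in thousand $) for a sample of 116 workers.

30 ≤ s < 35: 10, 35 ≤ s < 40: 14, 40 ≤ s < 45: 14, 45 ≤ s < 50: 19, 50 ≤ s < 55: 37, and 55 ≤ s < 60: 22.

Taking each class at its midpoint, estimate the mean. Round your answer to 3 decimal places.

Midpoints: 32.5, 37.5, 42.5, 47.5, 52.5, 57.5
Σfm = 10×32.5 + 14×37.5 + 14×42.5 + 19×47.5 + 37×52.5 + 22×57.5 = 5555
n = Σf = 116
Mean = 5555 / 116 = 47.8879

47.888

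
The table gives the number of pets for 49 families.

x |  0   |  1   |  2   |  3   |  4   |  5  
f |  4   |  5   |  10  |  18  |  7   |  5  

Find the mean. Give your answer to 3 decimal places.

Values: 0, 1, 2, 3, 4, 5
Σfx = 4×0 + 5×1 + 10×2 + 18×3 + 7×4 + 5×5 = 132
n = Σf = 49
Mean = 132 / 49 = 2.6939

2.694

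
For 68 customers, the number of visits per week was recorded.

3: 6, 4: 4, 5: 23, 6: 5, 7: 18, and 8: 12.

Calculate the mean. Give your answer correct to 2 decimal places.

5.90

Values: 3, 4, 5, 6, 7, 8
Σfx = 6×3 + 4×4 + 23×5 + 5×6 + 18×7 + 12×8 = 401
n = Σf = 68
Mean = 401 / 68 = 5.8971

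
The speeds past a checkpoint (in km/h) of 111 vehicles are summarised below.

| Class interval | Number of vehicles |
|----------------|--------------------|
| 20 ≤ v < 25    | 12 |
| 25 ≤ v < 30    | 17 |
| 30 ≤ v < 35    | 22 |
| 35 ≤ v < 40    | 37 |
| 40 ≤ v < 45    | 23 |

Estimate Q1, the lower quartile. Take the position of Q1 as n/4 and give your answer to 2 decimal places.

29.63

Cumulative frequencies: 12, 29, 51, 88, 111
n = 111; position = n/4 = 27.75.
This falls in the class 25 ≤ v < 30: L = 25, F = 12, f = 17, h = 5.
Lower quartile ≈ 25 + ((27.75 − 12) / 17) × 5 = 29.6324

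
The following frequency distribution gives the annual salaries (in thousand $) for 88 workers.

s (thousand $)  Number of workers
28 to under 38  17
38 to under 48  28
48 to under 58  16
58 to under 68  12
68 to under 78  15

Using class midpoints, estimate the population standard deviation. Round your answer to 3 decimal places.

13.629

Midpoints: 33, 43, 53, 63, 73
n = 88, Σfm = 4464, mean = 50.7273
Σfm² = 242792
Σf(m − x̄)² = Σfm² − (Σfm)²/n = 242792 − 4464²/88 = 16345.4545
Population variance = 16345.4545 / 88 = 185.7438
Standard deviation = √185.7438 = 13.6288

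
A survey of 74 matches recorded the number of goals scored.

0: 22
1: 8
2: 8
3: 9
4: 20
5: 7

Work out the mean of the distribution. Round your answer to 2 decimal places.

Values: 0, 1, 2, 3, 4, 5
Σfx = 22×0 + 8×1 + 8×2 + 9×3 + 20×4 + 7×5 = 166
n = Σf = 74
Mean = 166 / 74 = 2.2432

2.24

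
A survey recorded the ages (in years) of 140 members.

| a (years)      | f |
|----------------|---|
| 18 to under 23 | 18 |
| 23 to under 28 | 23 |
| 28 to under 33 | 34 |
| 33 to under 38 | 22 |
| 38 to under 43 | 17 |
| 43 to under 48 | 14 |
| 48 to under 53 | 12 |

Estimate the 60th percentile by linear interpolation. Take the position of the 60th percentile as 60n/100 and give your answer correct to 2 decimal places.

Cumulative frequencies: 18, 41, 75, 97, 114, 128, 140
n = 140; position = 60n/100 = 84.
This falls in the class 33 to under 38: L = 33, F = 75, f = 22, h = 5.
60th percentile ≈ 33 + ((84 − 75) / 22) × 5 = 35.0455

35.05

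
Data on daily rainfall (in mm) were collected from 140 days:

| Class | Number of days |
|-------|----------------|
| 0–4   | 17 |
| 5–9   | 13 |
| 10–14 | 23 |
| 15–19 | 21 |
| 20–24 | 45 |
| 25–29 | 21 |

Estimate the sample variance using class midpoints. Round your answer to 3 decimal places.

Midpoints: 2, 7, 12, 17, 22, 27
n = 140, Σfm = 2315, mean = 16.5357
Σfm² = 47175
Σf(m − x̄)² = Σfm² − (Σfm)²/n = 47175 − 2315²/140 = 8894.8214
Sample variance = 8894.8214 / 139 = 63.9915

63.992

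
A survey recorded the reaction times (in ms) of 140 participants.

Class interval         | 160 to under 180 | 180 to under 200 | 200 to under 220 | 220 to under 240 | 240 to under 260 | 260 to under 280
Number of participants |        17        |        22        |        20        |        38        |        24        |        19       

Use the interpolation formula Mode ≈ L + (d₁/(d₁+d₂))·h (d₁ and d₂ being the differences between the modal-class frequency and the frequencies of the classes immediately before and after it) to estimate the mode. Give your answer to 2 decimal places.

Modal class: 220 to under 240 (highest frequency 38).
d₁ = 38 − 20 = 18, d₂ = 38 − 24 = 14
Mode ≈ 220 + (18/(18+14)) × 20 = 220 + 11.2500 = 231.2500

231.25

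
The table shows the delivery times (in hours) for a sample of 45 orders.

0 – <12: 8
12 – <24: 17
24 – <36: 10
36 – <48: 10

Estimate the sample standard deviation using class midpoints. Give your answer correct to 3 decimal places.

Midpoints: 6, 18, 30, 42
n = 45, Σfm = 1074, mean = 23.8667
Σfm² = 32436
Σf(m − x̄)² = Σfm² − (Σfm)²/n = 32436 − 1074²/45 = 6803.2000
Sample variance = 6803.2000 / 44 = 154.6182
Standard deviation = √154.6182 = 12.4346

12.435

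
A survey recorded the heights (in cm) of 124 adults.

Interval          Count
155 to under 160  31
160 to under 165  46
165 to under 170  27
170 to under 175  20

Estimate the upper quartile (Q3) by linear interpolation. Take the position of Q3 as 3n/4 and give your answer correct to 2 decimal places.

167.96

Cumulative frequencies: 31, 77, 104, 124
n = 124; position = 3n/4 = 93.
This falls in the class 165 to under 170: L = 165, F = 77, f = 27, h = 5.
Upper quartile ≈ 165 + ((93 − 77) / 27) × 5 = 167.9630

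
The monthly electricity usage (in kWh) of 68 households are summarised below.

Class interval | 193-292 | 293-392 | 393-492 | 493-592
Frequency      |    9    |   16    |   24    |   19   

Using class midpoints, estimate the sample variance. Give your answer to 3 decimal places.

Midpoints: 242.5, 342.5, 442.5, 542.5
n = 68, Σfm = 28590, mean = 420.4412
Σfm² = 12697325
Σf(m − x̄)² = Σfm² − (Σfm)²/n = 12697325 − 28590²/68 = 676911.7647
Sample variance = 676911.7647 / 67 = 10103.1607

10103.161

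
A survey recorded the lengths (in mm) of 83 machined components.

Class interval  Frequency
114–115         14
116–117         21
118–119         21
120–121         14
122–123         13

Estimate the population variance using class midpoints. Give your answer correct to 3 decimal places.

6.845

Midpoints: 114.5, 116.5, 118.5, 120.5, 122.5
n = 83, Σfm = 9817.5, mean = 118.2831
Σfm² = 1161812.75
Σf(m − x̄)² = Σfm² − (Σfm)²/n = 1161812.75 − 9817.5²/83 = 568.0964
Population variance = 568.0964 / 83 = 6.8445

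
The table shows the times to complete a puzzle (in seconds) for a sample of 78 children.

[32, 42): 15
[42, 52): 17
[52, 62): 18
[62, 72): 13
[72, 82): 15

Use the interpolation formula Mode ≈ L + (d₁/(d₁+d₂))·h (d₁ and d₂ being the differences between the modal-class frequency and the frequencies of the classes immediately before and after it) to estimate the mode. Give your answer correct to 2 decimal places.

Modal class: [52, 62) (highest frequency 18).
d₁ = 18 − 17 = 1, d₂ = 18 − 13 = 5
Mode ≈ 52 + (1/(1+5)) × 10 = 52 + 1.6667 = 53.6667

53.67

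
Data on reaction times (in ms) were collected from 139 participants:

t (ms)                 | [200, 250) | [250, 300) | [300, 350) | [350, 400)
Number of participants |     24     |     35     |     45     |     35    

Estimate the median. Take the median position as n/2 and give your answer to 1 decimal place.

311.7

Cumulative frequencies: 24, 59, 104, 139
n = 139; position = n/2 = 69.5.
This falls in the class [300, 350): L = 300, F = 59, f = 45, h = 50.
Median ≈ 300 + ((69.5 − 59) / 45) × 50 = 311.6667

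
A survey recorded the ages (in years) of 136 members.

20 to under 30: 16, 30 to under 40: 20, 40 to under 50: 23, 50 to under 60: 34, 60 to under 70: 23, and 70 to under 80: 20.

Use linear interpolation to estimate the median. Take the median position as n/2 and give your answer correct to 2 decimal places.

Cumulative frequencies: 16, 36, 59, 93, 116, 136
n = 136; position = n/2 = 68.
This falls in the class 50 to under 60: L = 50, F = 59, f = 34, h = 10.
Median ≈ 50 + ((68 − 59) / 34) × 10 = 52.6471

52.65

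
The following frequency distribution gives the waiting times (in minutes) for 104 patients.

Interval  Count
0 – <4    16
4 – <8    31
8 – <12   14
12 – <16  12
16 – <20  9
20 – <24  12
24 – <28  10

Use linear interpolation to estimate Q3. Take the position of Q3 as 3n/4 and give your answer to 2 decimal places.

Cumulative frequencies: 16, 47, 61, 73, 82, 94, 104
n = 104; position = 3n/4 = 78.
This falls in the class 16 – <20: L = 16, F = 73, f = 9, h = 4.
Upper quartile ≈ 16 + ((78 − 73) / 9) × 4 = 18.2222

18.22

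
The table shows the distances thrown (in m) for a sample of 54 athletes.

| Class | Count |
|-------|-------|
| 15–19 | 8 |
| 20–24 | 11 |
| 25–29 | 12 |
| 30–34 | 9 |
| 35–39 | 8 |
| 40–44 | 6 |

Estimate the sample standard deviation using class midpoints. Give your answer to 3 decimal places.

Midpoints: 17, 22, 27, 32, 37, 42
n = 54, Σfm = 1538, mean = 28.4815
Σfm² = 47136
Σf(m − x̄)² = Σfm² − (Σfm)²/n = 47136 − 1538²/54 = 3331.4815
Sample variance = 3331.4815 / 53 = 62.8581
Standard deviation = √62.8581 = 7.9283

7.928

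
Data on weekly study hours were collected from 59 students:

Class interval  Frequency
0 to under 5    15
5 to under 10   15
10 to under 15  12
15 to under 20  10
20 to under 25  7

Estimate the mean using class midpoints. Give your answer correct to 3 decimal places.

Midpoints: 2.5, 7.5, 12.5, 17.5, 22.5
Σfm = 15×2.5 + 15×7.5 + 12×12.5 + 10×17.5 + 7×22.5 = 632.5
n = Σf = 59
Mean = 632.5 / 59 = 10.7203

10.720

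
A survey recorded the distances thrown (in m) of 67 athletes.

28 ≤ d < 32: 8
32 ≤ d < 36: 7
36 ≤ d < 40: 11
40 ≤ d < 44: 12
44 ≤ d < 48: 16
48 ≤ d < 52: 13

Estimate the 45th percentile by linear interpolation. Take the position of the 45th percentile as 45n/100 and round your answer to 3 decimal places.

Cumulative frequencies: 8, 15, 26, 38, 54, 67
n = 67; position = 45n/100 = 30.15.
This falls in the class 40 ≤ d < 44: L = 40, F = 26, f = 12, h = 4.
45th percentile ≈ 40 + ((30.15 − 26) / 12) × 4 = 41.3833

41.383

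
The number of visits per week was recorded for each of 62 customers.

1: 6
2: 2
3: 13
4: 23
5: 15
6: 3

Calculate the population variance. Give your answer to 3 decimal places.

Values: 1, 2, 3, 4, 5, 6
n = 62, Σfx = 234, mean = 3.7742
Σfx² = 982
Σf(x − x̄)² = Σfx² − (Σfx)²/n = 982 − 234²/62 = 98.8387
Population variance = 98.8387 / 62 = 1.5942

1.594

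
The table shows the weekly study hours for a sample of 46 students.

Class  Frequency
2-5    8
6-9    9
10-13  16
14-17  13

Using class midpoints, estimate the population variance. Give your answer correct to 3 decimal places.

Midpoints: 3.5, 7.5, 11.5, 15.5
n = 46, Σfm = 481, mean = 10.4565
Σfm² = 5843.5
Σf(m − x̄)² = Σfm² − (Σfm)²/n = 5843.5 − 481²/46 = 813.9130
Population variance = 813.9130 / 46 = 17.6938

17.694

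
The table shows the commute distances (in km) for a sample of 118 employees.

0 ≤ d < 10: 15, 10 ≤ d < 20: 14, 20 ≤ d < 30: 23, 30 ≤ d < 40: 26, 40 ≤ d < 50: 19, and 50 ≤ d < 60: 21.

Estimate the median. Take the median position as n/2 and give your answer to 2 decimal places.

Cumulative frequencies: 15, 29, 52, 78, 97, 118
n = 118; position = n/2 = 59.
This falls in the class 30 ≤ d < 40: L = 30, F = 52, f = 26, h = 10.
Median ≈ 30 + ((59 − 52) / 26) × 10 = 32.6923

32.69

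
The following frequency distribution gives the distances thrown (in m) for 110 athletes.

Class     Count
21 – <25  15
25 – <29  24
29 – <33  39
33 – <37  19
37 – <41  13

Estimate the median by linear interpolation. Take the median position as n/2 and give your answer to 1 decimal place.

Cumulative frequencies: 15, 39, 78, 97, 110
n = 110; position = n/2 = 55.
This falls in the class 29 – <33: L = 29, F = 39, f = 39, h = 4.
Median ≈ 29 + ((55 − 39) / 39) × 4 = 30.6410

30.6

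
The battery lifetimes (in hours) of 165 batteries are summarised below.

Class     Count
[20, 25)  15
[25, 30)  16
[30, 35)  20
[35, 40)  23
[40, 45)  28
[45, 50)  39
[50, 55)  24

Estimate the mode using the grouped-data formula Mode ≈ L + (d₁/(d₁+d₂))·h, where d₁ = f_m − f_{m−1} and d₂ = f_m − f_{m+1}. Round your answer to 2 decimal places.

Modal class: [45, 50) (highest frequency 39).
d₁ = 39 − 28 = 11, d₂ = 39 − 24 = 15
Mode ≈ 45 + (11/(11+15)) × 5 = 45 + 2.1154 = 47.1154

47.12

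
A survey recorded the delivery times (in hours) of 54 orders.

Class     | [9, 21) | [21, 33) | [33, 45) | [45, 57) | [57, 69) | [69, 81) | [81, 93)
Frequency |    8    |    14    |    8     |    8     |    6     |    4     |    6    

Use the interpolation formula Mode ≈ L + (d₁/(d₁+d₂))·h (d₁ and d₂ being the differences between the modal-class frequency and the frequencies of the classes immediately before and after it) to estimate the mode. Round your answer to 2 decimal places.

27.00

Modal class: [21, 33) (highest frequency 14).
d₁ = 14 − 8 = 6, d₂ = 14 − 8 = 6
Mode ≈ 21 + (6/(6+6)) × 12 = 21 + 6.0000 = 27.0000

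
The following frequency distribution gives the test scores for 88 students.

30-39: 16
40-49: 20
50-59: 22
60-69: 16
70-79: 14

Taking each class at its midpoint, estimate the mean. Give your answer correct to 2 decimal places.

53.59

Midpoints: 34.5, 44.5, 54.5, 64.5, 74.5
Σfm = 16×34.5 + 20×44.5 + 22×54.5 + 16×64.5 + 14×74.5 = 4716
n = Σf = 88
Mean = 4716 / 88 = 53.5909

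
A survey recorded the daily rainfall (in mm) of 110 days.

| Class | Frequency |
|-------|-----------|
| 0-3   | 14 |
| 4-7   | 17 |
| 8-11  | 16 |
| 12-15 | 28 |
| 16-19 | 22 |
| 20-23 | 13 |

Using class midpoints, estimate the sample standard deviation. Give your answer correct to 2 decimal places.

6.25

Midpoints: 1.5, 5.5, 9.5, 13.5, 17.5, 21.5
n = 110, Σfm = 1309, mean = 11.9000
Σfm² = 19839.5
Σf(m − x̄)² = Σfm² − (Σfm)²/n = 19839.5 − 1309²/110 = 4262.4000
Sample variance = 4262.4000 / 109 = 39.1046
Standard deviation = √39.1046 = 6.2534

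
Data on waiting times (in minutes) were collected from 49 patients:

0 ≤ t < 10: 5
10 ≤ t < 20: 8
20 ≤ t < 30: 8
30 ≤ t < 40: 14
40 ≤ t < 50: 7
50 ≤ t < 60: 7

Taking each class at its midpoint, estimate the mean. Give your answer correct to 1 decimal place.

Midpoints: 5, 15, 25, 35, 45, 55
Σfm = 5×5 + 8×15 + 8×25 + 14×35 + 7×45 + 7×55 = 1535
n = Σf = 49
Mean = 1535 / 49 = 31.3265

31.3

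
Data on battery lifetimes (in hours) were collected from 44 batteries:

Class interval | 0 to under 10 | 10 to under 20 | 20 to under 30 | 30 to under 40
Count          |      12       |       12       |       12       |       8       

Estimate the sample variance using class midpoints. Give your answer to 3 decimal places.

116.702

Midpoints: 5, 15, 25, 35
n = 44, Σfm = 820, mean = 18.6364
Σfm² = 20300
Σf(m − x̄)² = Σfm² − (Σfm)²/n = 20300 − 820²/44 = 5018.1818
Sample variance = 5018.1818 / 43 = 116.7019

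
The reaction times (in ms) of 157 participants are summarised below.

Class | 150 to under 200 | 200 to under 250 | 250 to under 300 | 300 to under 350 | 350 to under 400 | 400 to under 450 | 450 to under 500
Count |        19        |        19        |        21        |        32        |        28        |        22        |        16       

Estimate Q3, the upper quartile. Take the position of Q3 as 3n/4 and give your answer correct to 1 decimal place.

Cumulative frequencies: 19, 38, 59, 91, 119, 141, 157
n = 157; position = 3n/4 = 117.75.
This falls in the class 350 to under 400: L = 350, F = 91, f = 28, h = 50.
Upper quartile ≈ 350 + ((117.75 − 91) / 28) × 50 = 397.7679

397.8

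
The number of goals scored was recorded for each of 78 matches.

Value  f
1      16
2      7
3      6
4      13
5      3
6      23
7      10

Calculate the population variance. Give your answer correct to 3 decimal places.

Values: 1, 2, 3, 4, 5, 6, 7
n = 78, Σfx = 323, mean = 4.1410
Σfx² = 1699
Σf(x − x̄)² = Σfx² − (Σfx)²/n = 1699 − 323²/78 = 361.4487
Population variance = 361.4487 / 78 = 4.6340

4.634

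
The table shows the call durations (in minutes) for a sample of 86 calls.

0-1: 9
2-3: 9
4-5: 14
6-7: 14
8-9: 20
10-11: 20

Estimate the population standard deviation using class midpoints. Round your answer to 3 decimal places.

3.278

Midpoints: 0.5, 2.5, 4.5, 6.5, 8.5, 10.5
n = 86, Σfm = 561, mean = 6.5233
Σfm² = 4583.5
Σf(m − x̄)² = Σfm² − (Σfm)²/n = 4583.5 − 561²/86 = 923.9535
Population variance = 923.9535 / 86 = 10.7436
Standard deviation = √10.7436 = 3.2778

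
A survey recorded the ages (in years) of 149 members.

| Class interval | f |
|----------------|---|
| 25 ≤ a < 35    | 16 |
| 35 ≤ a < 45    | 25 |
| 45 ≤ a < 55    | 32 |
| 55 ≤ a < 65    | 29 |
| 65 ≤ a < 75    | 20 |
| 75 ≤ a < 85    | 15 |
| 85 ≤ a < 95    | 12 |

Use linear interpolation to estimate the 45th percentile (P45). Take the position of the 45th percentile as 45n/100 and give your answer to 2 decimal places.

Cumulative frequencies: 16, 41, 73, 102, 122, 137, 149
n = 149; position = 45n/100 = 67.05.
This falls in the class 45 ≤ a < 55: L = 45, F = 41, f = 32, h = 10.
45th percentile ≈ 45 + ((67.05 − 41) / 32) × 10 = 53.1406

53.14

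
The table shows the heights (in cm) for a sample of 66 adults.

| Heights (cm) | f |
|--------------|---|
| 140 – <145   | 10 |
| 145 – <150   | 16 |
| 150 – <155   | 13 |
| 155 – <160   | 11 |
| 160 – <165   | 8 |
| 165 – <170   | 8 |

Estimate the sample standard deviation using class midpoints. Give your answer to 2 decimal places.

8.03

Midpoints: 142.5, 147.5, 152.5, 157.5, 162.5, 167.5
n = 66, Σfm = 10140, mean = 153.6364
Σfm² = 1562062.5
Σf(m − x̄)² = Σfm² − (Σfm)²/n = 1562062.5 − 10140²/66 = 4189.7727
Sample variance = 4189.7727 / 65 = 64.4580
Standard deviation = √64.4580 = 8.0286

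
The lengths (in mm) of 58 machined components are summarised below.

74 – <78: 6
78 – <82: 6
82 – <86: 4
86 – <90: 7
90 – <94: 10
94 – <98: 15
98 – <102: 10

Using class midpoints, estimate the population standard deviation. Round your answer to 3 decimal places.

7.784

Midpoints: 76, 80, 84, 88, 92, 96, 100
n = 58, Σfm = 5248, mean = 90.4828
Σfm² = 478368
Σf(m − x̄)² = Σfm² − (Σfm)²/n = 478368 − 5248²/58 = 3514.4828
Population variance = 3514.4828 / 58 = 60.5945
Standard deviation = √60.5945 = 7.7842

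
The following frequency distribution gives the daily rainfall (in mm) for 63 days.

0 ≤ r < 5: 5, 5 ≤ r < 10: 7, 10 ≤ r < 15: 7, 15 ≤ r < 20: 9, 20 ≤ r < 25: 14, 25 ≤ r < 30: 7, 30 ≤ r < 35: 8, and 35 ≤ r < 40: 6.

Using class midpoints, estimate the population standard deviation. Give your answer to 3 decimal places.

Midpoints: 2.5, 7.5, 12.5, 17.5, 22.5, 27.5, 32.5, 37.5
n = 63, Σfm = 1302.5, mean = 20.6746
Σfm² = 33543.75
Σf(m − x̄)² = Σfm² − (Σfm)²/n = 33543.75 − 1302.5²/63 = 6615.0794
Population variance = 6615.0794 / 63 = 105.0013
Standard deviation = √105.0013 = 10.2470

10.247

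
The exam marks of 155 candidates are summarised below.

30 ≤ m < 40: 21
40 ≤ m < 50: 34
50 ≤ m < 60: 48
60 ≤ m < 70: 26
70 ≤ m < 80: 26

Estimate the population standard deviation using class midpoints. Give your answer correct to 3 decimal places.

12.648

Midpoints: 35, 45, 55, 65, 75
n = 155, Σfm = 8545, mean = 55.1290
Σfm² = 495875
Σf(m − x̄)² = Σfm² − (Σfm)²/n = 495875 − 8545²/155 = 24797.4194
Population variance = 24797.4194 / 155 = 159.9834
Standard deviation = √159.9834 = 12.6485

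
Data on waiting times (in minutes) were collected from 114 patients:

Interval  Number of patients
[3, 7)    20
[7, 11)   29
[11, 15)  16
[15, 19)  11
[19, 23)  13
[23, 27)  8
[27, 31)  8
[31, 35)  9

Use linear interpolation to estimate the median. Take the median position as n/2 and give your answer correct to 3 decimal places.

Cumulative frequencies: 20, 49, 65, 76, 89, 97, 105, 114
n = 114; position = n/2 = 57.
This falls in the class [11, 15): L = 11, F = 49, f = 16, h = 4.
Median ≈ 11 + ((57 − 49) / 16) × 4 = 13.0000

13.000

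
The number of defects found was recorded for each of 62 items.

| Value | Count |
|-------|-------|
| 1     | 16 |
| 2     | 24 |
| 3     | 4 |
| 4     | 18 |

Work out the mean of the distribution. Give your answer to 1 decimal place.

2.4

Values: 1, 2, 3, 4
Σfx = 16×1 + 24×2 + 4×3 + 18×4 = 148
n = Σf = 62
Mean = 148 / 62 = 2.3871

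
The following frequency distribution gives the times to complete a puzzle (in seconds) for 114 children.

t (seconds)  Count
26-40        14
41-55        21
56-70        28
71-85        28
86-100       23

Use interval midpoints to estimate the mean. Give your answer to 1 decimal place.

66.3

Midpoints: 33, 48, 63, 78, 93
Σfm = 14×33 + 21×48 + 28×63 + 28×78 + 23×93 = 7557
n = Σf = 114
Mean = 7557 / 114 = 66.2895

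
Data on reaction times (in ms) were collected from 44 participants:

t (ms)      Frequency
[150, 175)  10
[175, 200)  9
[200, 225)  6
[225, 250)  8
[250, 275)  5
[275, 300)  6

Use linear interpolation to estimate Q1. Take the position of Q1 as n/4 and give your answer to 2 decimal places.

177.78

Cumulative frequencies: 10, 19, 25, 33, 38, 44
n = 44; position = n/4 = 11.
This falls in the class [175, 200): L = 175, F = 10, f = 9, h = 25.
Lower quartile ≈ 175 + ((11 − 10) / 9) × 25 = 177.7778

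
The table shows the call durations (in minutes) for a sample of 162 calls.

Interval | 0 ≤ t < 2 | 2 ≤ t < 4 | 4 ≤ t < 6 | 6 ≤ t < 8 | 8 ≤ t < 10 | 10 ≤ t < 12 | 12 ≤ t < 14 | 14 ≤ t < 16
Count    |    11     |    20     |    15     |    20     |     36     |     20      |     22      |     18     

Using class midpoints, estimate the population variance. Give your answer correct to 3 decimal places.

Midpoints: 1, 3, 5, 7, 9, 11, 13, 15
n = 162, Σfm = 1386, mean = 8.5556
Σfm² = 14650
Σf(m − x̄)² = Σfm² − (Σfm)²/n = 14650 − 1386²/162 = 2792.0000
Population variance = 2792.0000 / 162 = 17.2346

17.235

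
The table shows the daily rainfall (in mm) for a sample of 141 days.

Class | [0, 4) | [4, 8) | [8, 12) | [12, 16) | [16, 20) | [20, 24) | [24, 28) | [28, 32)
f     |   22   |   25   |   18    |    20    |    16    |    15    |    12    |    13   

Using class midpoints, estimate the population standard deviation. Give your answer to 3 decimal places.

8.963

Midpoints: 2, 6, 10, 14, 18, 22, 26, 30
n = 141, Σfm = 1974, mean = 14.0000
Σfm² = 38964
Σf(m − x̄)² = Σfm² − (Σfm)²/n = 38964 − 1974²/141 = 11328.0000
Population variance = 11328.0000 / 141 = 80.3404
Standard deviation = √80.3404 = 8.9633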